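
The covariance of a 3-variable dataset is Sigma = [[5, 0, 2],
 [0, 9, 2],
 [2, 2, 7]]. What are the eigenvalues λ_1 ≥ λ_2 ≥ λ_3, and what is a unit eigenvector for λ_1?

Step 1 — characteristic polynomial p(λ) = det(λI - Sigma) = λ³ - tr·λ² + c_1·λ - det, where tr = trace, c_1 = sum of the principal 2×2 minors, det = det(Sigma):
  tr = 5 + 9 + 7 = 21,
  c_1 = (5·9 - (0)²) + (5·7 - (2)²) + (9·7 - (2)²) = 45 + 31 + 59 = 135,
  det = 5·(9·7 - (2)²) - (0)·((0)·7 - (2)·(2)) + (2)·((0)·(2) - 9·(2)) = 5·(59) - (0)·(-4) + (2)·(-18) = 259.
  So p(λ) = λ³ - 21λ² + 135λ - 259.
Step 2 — look for an integer root (rational root theorem: any rational root is an integer divisor of 259). Testing λ = 7:
  p(7) = 343 - 1029 + 945 - 259 = 0  ✓
  Dividing out (λ - 7): p(λ) = (λ - 7)(λ² - 14λ + 37).
Step 3 — remaining eigenvalues from the quadratic λ² - 14λ + 37 = 0:
  Δ = 14² - 4·37 = 196 - 148 = 48,  λ = (14 ± √48)/2 = (14 ± 6.9282)/2 ≈ 10.4641 or 3.5359.
  Sorted: λ_1 = 10.4641,  λ_2 = 7,  λ_3 = 3.5359  (check: sum = 21 = tr ✓).

Step 4 — unit eigenvector for λ_1 ≈ 10.4641: v spans the null space of (Sigma - λ_1 I), whose rows are
  r_1 = (-5.4641, 0, 2),  r_2 = (0, -1.4641, 2),  r_3 = (2, 2, -3.4641).
  v is orthogonal to every row, so take v ∝ r_1 × r_2 = ((0)·(2) - (2)·(-1.4641), (2)·(0) - (-5.4641)·(2), (-5.4641)·(-1.4641) - (0)·(0)) ≈ (2.9282, 10.9282, 8).
  Let u = (2.9282, 10.9282, 8).
  ||u|| = √((2.9282)² + (10.9282)² + (8)²) = √(192) ≈ 13.8564,  v_1 = u/||u|| ≈ (0.2113, 0.7887, 0.5774) (||v_1|| = 1).

λ_1 = 10.4641,  λ_2 = 7,  λ_3 = 3.5359;  v_1 ≈ (0.2113, 0.7887, 0.5774)


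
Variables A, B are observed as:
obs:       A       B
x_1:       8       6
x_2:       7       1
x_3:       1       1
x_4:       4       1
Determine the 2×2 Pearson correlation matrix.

Step 1 — column means:
  mean(A) = (8 + 7 + 1 + 4) / 4 = 20/4 = 5
  mean(B) = (6 + 1 + 1 + 1) / 4 = 9/4 = 2.25

Step 2 — sample variances and covariances s[i,j] = (1/(n-1)) · Σ_k (x_{k,i} - mean_i) · (x_{k,j} - mean_j), with n-1 = 3:
  s[A,A] = ((3)·(3) + (2)·(2) + (-4)·(-4) + (-1)·(-1)) / 3 = 30/3 = 10
  s[A,B] = ((3)·(3.75) + (2)·(-1.25) + (-4)·(-1.25) + (-1)·(-1.25)) / 3 = 15/3 = 5
  s[B,B] = ((3.75)·(3.75) + (-1.25)·(-1.25) + (-1.25)·(-1.25) + (-1.25)·(-1.25)) / 3 = 18.75/3 = 6.25
  Sample standard deviations s_i = √(s[i,i]):
  s(A) = √(10) = 3.1623
  s(B) = √(6.25) = 2.5

Step 3 — r_{ij} = s_{ij} / (s_i · s_j):
  r[A,A] = 1 (diagonal).
  r[A,B] = 5 / (3.1623 · 2.5) = 5 / 7.9057 = 0.6325
  r[B,B] = 1 (diagonal).

R is symmetric with unit diagonal. Assembling:

R = [[1, 0.6325],
 [0.6325, 1]]


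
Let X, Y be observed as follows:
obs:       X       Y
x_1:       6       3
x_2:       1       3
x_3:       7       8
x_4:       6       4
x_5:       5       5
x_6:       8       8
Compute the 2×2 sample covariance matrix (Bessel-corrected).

Step 1 — column means:
  mean(X) = (6 + 1 + 7 + 6 + 5 + 8) / 6 = 33/6 = 5.5
  mean(Y) = (3 + 3 + 8 + 4 + 5 + 8) / 6 = 31/6 = 5.1667

Step 2 — sample covariance S[i,j] = (1/(n-1)) · Σ_k (x_{k,i} - mean_i) · (x_{k,j} - mean_j), with n-1 = 5.
  S[X,X] = ((0.5)·(0.5) + (-4.5)·(-4.5) + (1.5)·(1.5) + (0.5)·(0.5) + (-0.5)·(-0.5) + (2.5)·(2.5)) / 5 = 29.5/5 = 5.9
  S[X,Y] = ((0.5)·(-2.1667) + (-4.5)·(-2.1667) + (1.5)·(2.8333) + (0.5)·(-1.1667) + (-0.5)·(-0.1667) + (2.5)·(2.8333)) / 5 = 19.5/5 = 3.9
  S[Y,Y] = ((-2.1667)·(-2.1667) + (-2.1667)·(-2.1667) + (2.8333)·(2.8333) + (-1.1667)·(-1.1667) + (-0.1667)·(-0.1667) + (2.8333)·(2.8333)) / 5 = 26.8333/5 = 5.3667

S is symmetric (S[j,i] = S[i,j]). Assembling:

S = [[5.9, 3.9],
 [3.9, 5.3667]]


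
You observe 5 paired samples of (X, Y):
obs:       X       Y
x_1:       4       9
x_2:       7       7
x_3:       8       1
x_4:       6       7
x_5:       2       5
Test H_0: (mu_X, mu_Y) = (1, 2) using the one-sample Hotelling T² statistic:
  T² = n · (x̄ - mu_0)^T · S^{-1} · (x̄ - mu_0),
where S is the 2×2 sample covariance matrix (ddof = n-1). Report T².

Step 1 — sample mean vector:
  mean(X) = (4 + 7 + 8 + 6 + 2) / 5 = 27/5 = 5.4
  mean(Y) = (9 + 7 + 1 + 7 + 5) / 5 = 29/5 = 5.8
  x̄ = (5.4, 5.8),  deviation x̄ - mu_0 = (5.4, 5.8) - (1, 2) = (4.4, 3.8).

Step 2 — sample covariance matrix, S[i,j] = (1/(n-1)) · Σ_k (x_{k,i} - mean_i) · (x_{k,j} - mean_j), divisor n-1 = 4:
  S[X,X] = ((-1.4)·(-1.4) + (1.6)·(1.6) + (2.6)·(2.6) + (0.6)·(0.6) + (-3.4)·(-3.4)) / 4 = 23.2/4 = 5.8
  S[X,Y] = ((-1.4)·(3.2) + (1.6)·(1.2) + (2.6)·(-4.8) + (0.6)·(1.2) + (-3.4)·(-0.8)) / 4 = -11.6/4 = -2.9
  S[Y,Y] = ((3.2)·(3.2) + (1.2)·(1.2) + (-4.8)·(-4.8) + (1.2)·(1.2) + (-0.8)·(-0.8)) / 4 = 36.8/4 = 9.2
  S = [[5.8, -2.9],
 [-2.9, 9.2]].

Step 3 — invert S. det(S) = 5.8·9.2 - (-2.9)² = 44.95.
  S^{-1} = (1/det) · [[d, -b], [-b, a]] = [[0.2047, 0.0645],
 [0.0645, 0.129]].

Step 4 — quadratic form (x̄ - mu_0)^T · S^{-1} · (x̄ - mu_0):
  S^{-1} · (x̄ - mu_0) = (1.1457, 0.7742),
  (x̄ - mu_0)^T · [...] = (4.4)·(1.1457) + (3.8)·(0.7742) = 7.9831.

Step 5 — scale by n: T² = 5 · 7.9831 = 39.9155.

T² ≈ 39.9155


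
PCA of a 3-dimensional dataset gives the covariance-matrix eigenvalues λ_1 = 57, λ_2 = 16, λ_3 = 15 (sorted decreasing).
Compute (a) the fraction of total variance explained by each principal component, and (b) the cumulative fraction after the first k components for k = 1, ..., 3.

Step 1 — total variance = trace(Sigma) = Σ λ_i = 57 + 16 + 15 = 88.

Step 2 — fraction explained by component i = λ_i / Σ λ:
  PC1: 57/88 = 0.6477
  PC2: 16/88 = 0.1818
  PC3: 15/88 = 0.1705

Step 3 — cumulative fraction after k components = (λ_1 + ... + λ_k) / Σ λ:
  k = 1: 57/88 = 0.6477
  k = 2: (57 + 16)/88 = 73/88 = 0.8295
  k = 3: (57 + 16 + 15)/88 = 88/88 = 1

Summary (fraction, with percent):

explained: PC1 0.6477 (64.77%), PC2 0.1818 (18.18%), PC3 0.1705 (17.05%);  cumulative: 0.6477, 0.8295, 1


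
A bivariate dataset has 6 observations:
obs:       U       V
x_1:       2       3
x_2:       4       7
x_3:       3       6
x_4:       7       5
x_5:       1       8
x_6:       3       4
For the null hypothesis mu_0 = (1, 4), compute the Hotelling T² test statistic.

Step 1 — sample mean vector:
  mean(U) = (2 + 4 + 3 + 7 + 1 + 3) / 6 = 20/6 = 3.3333
  mean(V) = (3 + 7 + 6 + 5 + 8 + 4) / 6 = 33/6 = 5.5
  x̄ = (3.3333, 5.5),  deviation x̄ - mu_0 = (3.3333, 5.5) - (1, 4) = (2.3333, 1.5).

Step 2 — sample covariance matrix, S[i,j] = (1/(n-1)) · Σ_k (x_{k,i} - mean_i) · (x_{k,j} - mean_j), divisor n-1 = 5:
  S[U,U] = ((-1.3333)·(-1.3333) + (0.6667)·(0.6667) + (-0.3333)·(-0.3333) + (3.6667)·(3.6667) + (-2.3333)·(-2.3333) + (-0.3333)·(-0.3333)) / 5 = 21.3333/5 = 4.2667
  S[U,V] = ((-1.3333)·(-2.5) + (0.6667)·(1.5) + (-0.3333)·(0.5) + (3.6667)·(-0.5) + (-2.3333)·(2.5) + (-0.3333)·(-1.5)) / 5 = -3/5 = -0.6
  S[V,V] = ((-2.5)·(-2.5) + (1.5)·(1.5) + (0.5)·(0.5) + (-0.5)·(-0.5) + (2.5)·(2.5) + (-1.5)·(-1.5)) / 5 = 17.5/5 = 3.5
  S = [[4.2667, -0.6],
 [-0.6, 3.5]].

Step 3 — invert S. det(S) = 4.2667·3.5 - (-0.6)² = 14.5733.
  S^{-1} = (1/det) · [[d, -b], [-b, a]] = [[0.2402, 0.0412],
 [0.0412, 0.2928]].

Step 4 — quadratic form (x̄ - mu_0)^T · S^{-1} · (x̄ - mu_0):
  S^{-1} · (x̄ - mu_0) = (0.6221, 0.5352),
  (x̄ - mu_0)^T · [...] = (2.3333)·(0.6221) + (1.5)·(0.5352) = 2.2545.

Step 5 — scale by n: T² = 6 · 2.2545 = 13.527.

T² ≈ 13.527


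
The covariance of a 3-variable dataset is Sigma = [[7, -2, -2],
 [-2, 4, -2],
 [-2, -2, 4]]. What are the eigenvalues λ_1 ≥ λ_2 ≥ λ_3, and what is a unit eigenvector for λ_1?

Step 1 — characteristic polynomial p(λ) = det(λI - Sigma) = λ³ - tr·λ² + c_1·λ - det, where tr = trace, c_1 = sum of the principal 2×2 minors, det = det(Sigma):
  tr = 7 + 4 + 4 = 15,
  c_1 = (7·4 - (-2)²) + (7·4 - (-2)²) + (4·4 - (-2)²) = 24 + 24 + 12 = 60,
  det = 7·(4·4 - (-2)²) - (-2)·((-2)·4 - (-2)·(-2)) + (-2)·((-2)·(-2) - 4·(-2)) = 7·(12) - (-2)·(-12) + (-2)·(12) = 36.
  So p(λ) = λ³ - 15λ² + 60λ - 36.
Step 2 — look for an integer root (rational root theorem: any rational root is an integer divisor of 36). Testing λ = 6:
  p(6) = 216 - 540 + 360 - 36 = 0  ✓
  Dividing out (λ - 6): p(λ) = (λ - 6)(λ² - 9λ + 6).
Step 3 — remaining eigenvalues from the quadratic λ² - 9λ + 6 = 0:
  Δ = 9² - 4·6 = 81 - 24 = 57,  λ = (9 ± √57)/2 = (9 ± 7.5498)/2 ≈ 8.2749 or 0.7251.
  Sorted: λ_1 = 8.2749,  λ_2 = 6,  λ_3 = 0.7251  (check: sum = 15 = tr ✓).

Step 4 — unit eigenvector for λ_1 ≈ 8.2749: v spans the null space of (Sigma - λ_1 I), whose rows are
  r_1 = (-1.2749, -2, -2),  r_2 = (-2, -4.2749, -2),  r_3 = (-2, -2, -4.2749).
  v is orthogonal to every row, so take v ∝ r_1 × r_2 = ((-2)·(-2) - (-2)·(-4.2749), (-2)·(-2) - (-1.2749)·(-2), (-1.2749)·(-4.2749) - (-2)·(-2)) ≈ (-4.5498, 1.4502, 1.4502).
  Rescale (multiply by -1 so the first nonzero entry is positive): u = (4.5498, -1.4502, -1.4502).
  ||u|| = √((4.5498)² + (-1.4502)² + (-1.4502)²) = √(24.907) ≈ 4.9907,  v_1 = u/||u|| ≈ (0.9117, -0.2906, -0.2906) (||v_1|| = 1).

λ_1 = 8.2749,  λ_2 = 6,  λ_3 = 0.7251;  v_1 ≈ (0.9117, -0.2906, -0.2906)


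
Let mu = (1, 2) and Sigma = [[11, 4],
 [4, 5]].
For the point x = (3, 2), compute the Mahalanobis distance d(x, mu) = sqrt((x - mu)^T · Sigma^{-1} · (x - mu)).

Step 1 — centre the observation: (x - mu) = (2, 0).

Step 2 — invert Sigma. det(Sigma) = 11·5 - (4)² = 39.
  Sigma^{-1} = (1/det) · [[d, -b], [-b, a]] = [[0.1282, -0.1026],
 [-0.1026, 0.2821]].

Step 3 — form the quadratic (x - mu)^T · Sigma^{-1} · (x - mu):
  Sigma^{-1} · (x - mu) = (0.2564, -0.2051).
  (x - mu)^T · [Sigma^{-1} · (x - mu)] = (2)·(0.2564) + (0)·(-0.2051) = 0.5128.

Step 4 — take square root: d = √(0.5128) ≈ 0.7161.

d(x, mu) = √(0.5128) ≈ 0.7161


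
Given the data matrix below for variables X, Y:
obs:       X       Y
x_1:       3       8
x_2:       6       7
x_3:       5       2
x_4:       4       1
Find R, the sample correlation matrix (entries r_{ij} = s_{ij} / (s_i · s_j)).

Step 1 — column means:
  mean(X) = (3 + 6 + 5 + 4) / 4 = 18/4 = 4.5
  mean(Y) = (8 + 7 + 2 + 1) / 4 = 18/4 = 4.5

Step 2 — sample variances and covariances s[i,j] = (1/(n-1)) · Σ_k (x_{k,i} - mean_i) · (x_{k,j} - mean_j), with n-1 = 3:
  s[X,X] = ((-1.5)·(-1.5) + (1.5)·(1.5) + (0.5)·(0.5) + (-0.5)·(-0.5)) / 3 = 5/3 = 1.6667
  s[X,Y] = ((-1.5)·(3.5) + (1.5)·(2.5) + (0.5)·(-2.5) + (-0.5)·(-3.5)) / 3 = -1/3 = -0.3333
  s[Y,Y] = ((3.5)·(3.5) + (2.5)·(2.5) + (-2.5)·(-2.5) + (-3.5)·(-3.5)) / 3 = 37/3 = 12.3333
  Sample standard deviations s_i = √(s[i,i]):
  s(X) = √(1.6667) = 1.291
  s(Y) = √(12.3333) = 3.5119

Step 3 — r_{ij} = s_{ij} / (s_i · s_j):
  r[X,X] = 1 (diagonal).
  r[X,Y] = -0.3333 / (1.291 · 3.5119) = -0.3333 / 4.5338 = -0.0735
  r[Y,Y] = 1 (diagonal).

R is symmetric with unit diagonal. Assembling:

R = [[1, -0.0735],
 [-0.0735, 1]]


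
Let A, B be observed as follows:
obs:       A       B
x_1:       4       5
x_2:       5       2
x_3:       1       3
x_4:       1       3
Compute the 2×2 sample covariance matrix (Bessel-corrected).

Step 1 — column means:
  mean(A) = (4 + 5 + 1 + 1) / 4 = 11/4 = 2.75
  mean(B) = (5 + 2 + 3 + 3) / 4 = 13/4 = 3.25

Step 2 — sample covariance S[i,j] = (1/(n-1)) · Σ_k (x_{k,i} - mean_i) · (x_{k,j} - mean_j), with n-1 = 3.
  S[A,A] = ((1.25)·(1.25) + (2.25)·(2.25) + (-1.75)·(-1.75) + (-1.75)·(-1.75)) / 3 = 12.75/3 = 4.25
  S[A,B] = ((1.25)·(1.75) + (2.25)·(-1.25) + (-1.75)·(-0.25) + (-1.75)·(-0.25)) / 3 = 0.25/3 = 0.0833
  S[B,B] = ((1.75)·(1.75) + (-1.25)·(-1.25) + (-0.25)·(-0.25) + (-0.25)·(-0.25)) / 3 = 4.75/3 = 1.5833

S is symmetric (S[j,i] = S[i,j]). Assembling:

S = [[4.25, 0.0833],
 [0.0833, 1.5833]]


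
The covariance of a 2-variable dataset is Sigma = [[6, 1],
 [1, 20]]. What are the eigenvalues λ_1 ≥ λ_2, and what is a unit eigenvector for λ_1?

Step 1 — characteristic polynomial of 2×2 Sigma:
  det(Sigma - λI) = λ² - trace · λ + det = 0.
  trace = 6 + 20 = 26, det = 6·20 - (1)² = 119.
Step 2 — discriminant:
  Δ = trace² - 4·det = 676 - 476 = 200.
Step 3 — eigenvalues:
  λ = (trace ± √Δ)/2 = (26 ± 14.1421)/2,
  λ_1 = 20.0711,  λ_2 = 5.9289.

Step 4 — unit eigenvector for λ_1: solve (Sigma - λ_1 I)v = 0. First row:
  (6 - 20.0711)·v_x + (1)·v_y = 0, i.e. (-14.0711)·v_x + (1)·v_y = 0,
  so v ∝ (b, λ_1 - a) = (1, 14.0711) = u.
  ||u|| = √((1)² + (14.0711)²) = √(198.9949) ≈ 14.1066,
  v_1 = u/||u|| ≈ (0.0709, 0.9975) (||v_1|| = 1).

λ_1 = 20.0711,  λ_2 = 5.9289;  v_1 ≈ (0.0709, 0.9975)


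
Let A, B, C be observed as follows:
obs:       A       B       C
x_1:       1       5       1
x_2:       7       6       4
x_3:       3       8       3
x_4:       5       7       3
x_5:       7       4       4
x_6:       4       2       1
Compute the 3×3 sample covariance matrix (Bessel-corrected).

Step 1 — column means:
  mean(A) = (1 + 7 + 3 + 5 + 7 + 4) / 6 = 27/6 = 4.5
  mean(B) = (5 + 6 + 8 + 7 + 4 + 2) / 6 = 32/6 = 5.3333
  mean(C) = (1 + 4 + 3 + 3 + 4 + 1) / 6 = 16/6 = 2.6667

Step 2 — sample covariance S[i,j] = (1/(n-1)) · Σ_k (x_{k,i} - mean_i) · (x_{k,j} - mean_j), with n-1 = 5.
  S[A,A] = ((-3.5)·(-3.5) + (2.5)·(2.5) + (-1.5)·(-1.5) + (0.5)·(0.5) + (2.5)·(2.5) + (-0.5)·(-0.5)) / 5 = 27.5/5 = 5.5
  S[A,B] = ((-3.5)·(-0.3333) + (2.5)·(0.6667) + (-1.5)·(2.6667) + (0.5)·(1.6667) + (2.5)·(-1.3333) + (-0.5)·(-3.3333)) / 5 = -2/5 = -0.4
  S[A,C] = ((-3.5)·(-1.6667) + (2.5)·(1.3333) + (-1.5)·(0.3333) + (0.5)·(0.3333) + (2.5)·(1.3333) + (-0.5)·(-1.6667)) / 5 = 13/5 = 2.6
  S[B,B] = ((-0.3333)·(-0.3333) + (0.6667)·(0.6667) + (2.6667)·(2.6667) + (1.6667)·(1.6667) + (-1.3333)·(-1.3333) + (-3.3333)·(-3.3333)) / 5 = 23.3333/5 = 4.6667
  S[B,C] = ((-0.3333)·(-1.6667) + (0.6667)·(1.3333) + (2.6667)·(0.3333) + (1.6667)·(0.3333) + (-1.3333)·(1.3333) + (-3.3333)·(-1.6667)) / 5 = 6.6667/5 = 1.3333
  S[C,C] = ((-1.6667)·(-1.6667) + (1.3333)·(1.3333) + (0.3333)·(0.3333) + (0.3333)·(0.3333) + (1.3333)·(1.3333) + (-1.6667)·(-1.6667)) / 5 = 9.3333/5 = 1.8667

S is symmetric (S[j,i] = S[i,j]). Assembling:

S = [[5.5, -0.4, 2.6],
 [-0.4, 4.6667, 1.3333],
 [2.6, 1.3333, 1.8667]]


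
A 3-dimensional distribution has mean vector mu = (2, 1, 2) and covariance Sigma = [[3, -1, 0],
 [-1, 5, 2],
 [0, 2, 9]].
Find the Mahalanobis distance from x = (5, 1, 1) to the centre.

Step 1 — centre the observation: (x - mu) = (3, 0, -1).

Step 2 — invert Sigma (cofactor / det for 3×3, or solve directly):
  Sigma^{-1} = [[0.3596, 0.0789, -0.0175],
 [0.0789, 0.2368, -0.0526],
 [-0.0175, -0.0526, 0.1228]].

Step 3 — form the quadratic (x - mu)^T · Sigma^{-1} · (x - mu):
  Sigma^{-1} · (x - mu) = (1.0965, 0.2895, -0.1754).
  (x - mu)^T · [Sigma^{-1} · (x - mu)] = (3)·(1.0965) + (0)·(0.2895) + (-1)·(-0.1754) = 3.4649.

Step 4 — take square root: d = √(3.4649) ≈ 1.8614.

d(x, mu) = √(3.4649) ≈ 1.8614


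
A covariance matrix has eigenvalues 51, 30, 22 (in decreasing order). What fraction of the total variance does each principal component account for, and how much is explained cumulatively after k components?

Step 1 — total variance = trace(Sigma) = Σ λ_i = 51 + 30 + 22 = 103.

Step 2 — fraction explained by component i = λ_i / Σ λ:
  PC1: 51/103 = 0.4951
  PC2: 30/103 = 0.2913
  PC3: 22/103 = 0.2136

Step 3 — cumulative fraction after k components = (λ_1 + ... + λ_k) / Σ λ:
  k = 1: 51/103 = 0.4951
  k = 2: (51 + 30)/103 = 81/103 = 0.7864
  k = 3: (51 + 30 + 22)/103 = 103/103 = 1

Summary (fraction, with percent):

explained: PC1 0.4951 (49.51%), PC2 0.2913 (29.13%), PC3 0.2136 (21.36%);  cumulative: 0.4951, 0.7864, 1


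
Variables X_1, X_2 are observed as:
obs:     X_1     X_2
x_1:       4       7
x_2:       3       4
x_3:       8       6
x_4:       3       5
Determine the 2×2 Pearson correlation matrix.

Step 1 — column means:
  mean(X_1) = (4 + 3 + 8 + 3) / 4 = 18/4 = 4.5
  mean(X_2) = (7 + 4 + 6 + 5) / 4 = 22/4 = 5.5

Step 2 — sample variances and covariances s[i,j] = (1/(n-1)) · Σ_k (x_{k,i} - mean_i) · (x_{k,j} - mean_j), with n-1 = 3:
  s[X_1,X_1] = ((-0.5)·(-0.5) + (-1.5)·(-1.5) + (3.5)·(3.5) + (-1.5)·(-1.5)) / 3 = 17/3 = 5.6667
  s[X_1,X_2] = ((-0.5)·(1.5) + (-1.5)·(-1.5) + (3.5)·(0.5) + (-1.5)·(-0.5)) / 3 = 4/3 = 1.3333
  s[X_2,X_2] = ((1.5)·(1.5) + (-1.5)·(-1.5) + (0.5)·(0.5) + (-0.5)·(-0.5)) / 3 = 5/3 = 1.6667
  Sample standard deviations s_i = √(s[i,i]):
  s(X_1) = √(5.6667) = 2.3805
  s(X_2) = √(1.6667) = 1.291

Step 3 — r_{ij} = s_{ij} / (s_i · s_j):
  r[X_1,X_1] = 1 (diagonal).
  r[X_1,X_2] = 1.3333 / (2.3805 · 1.291) = 1.3333 / 3.0732 = 0.4339
  r[X_2,X_2] = 1 (diagonal).

R is symmetric with unit diagonal. Assembling:

R = [[1, 0.4339],
 [0.4339, 1]]


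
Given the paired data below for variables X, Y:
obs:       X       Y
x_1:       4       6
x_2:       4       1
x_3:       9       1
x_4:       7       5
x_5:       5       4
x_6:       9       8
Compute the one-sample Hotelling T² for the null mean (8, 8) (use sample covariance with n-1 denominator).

Step 1 — sample mean vector:
  mean(X) = (4 + 4 + 9 + 7 + 5 + 9) / 6 = 38/6 = 6.3333
  mean(Y) = (6 + 1 + 1 + 5 + 4 + 8) / 6 = 25/6 = 4.1667
  x̄ = (6.3333, 4.1667),  deviation x̄ - mu_0 = (6.3333, 4.1667) - (8, 8) = (-1.6667, -3.8333).

Step 2 — sample covariance matrix, S[i,j] = (1/(n-1)) · Σ_k (x_{k,i} - mean_i) · (x_{k,j} - mean_j), divisor n-1 = 5:
  S[X,X] = ((-2.3333)·(-2.3333) + (-2.3333)·(-2.3333) + (2.6667)·(2.6667) + (0.6667)·(0.6667) + (-1.3333)·(-1.3333) + (2.6667)·(2.6667)) / 5 = 27.3333/5 = 5.4667
  S[X,Y] = ((-2.3333)·(1.8333) + (-2.3333)·(-3.1667) + (2.6667)·(-3.1667) + (0.6667)·(0.8333) + (-1.3333)·(-0.1667) + (2.6667)·(3.8333)) / 5 = 5.6667/5 = 1.1333
  S[Y,Y] = ((1.8333)·(1.8333) + (-3.1667)·(-3.1667) + (-3.1667)·(-3.1667) + (0.8333)·(0.8333) + (-0.1667)·(-0.1667) + (3.8333)·(3.8333)) / 5 = 38.8333/5 = 7.7667
  S = [[5.4667, 1.1333],
 [1.1333, 7.7667]].

Step 3 — invert S. det(S) = 5.4667·7.7667 - (1.1333)² = 41.1733.
  S^{-1} = (1/det) · [[d, -b], [-b, a]] = [[0.1886, -0.0275],
 [-0.0275, 0.1328]].

Step 4 — quadratic form (x̄ - mu_0)^T · S^{-1} · (x̄ - mu_0):
  S^{-1} · (x̄ - mu_0) = (-0.2089, -0.4631),
  (x̄ - mu_0)^T · [...] = (-1.6667)·(-0.2089) + (-3.8333)·(-0.4631) = 2.1233.

Step 5 — scale by n: T² = 6 · 2.1233 = 12.7396.

T² ≈ 12.7396


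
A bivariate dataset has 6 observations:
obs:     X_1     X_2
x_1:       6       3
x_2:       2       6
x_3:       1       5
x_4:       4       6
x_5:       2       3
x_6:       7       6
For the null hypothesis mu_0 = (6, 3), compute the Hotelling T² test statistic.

Step 1 — sample mean vector:
  mean(X_1) = (6 + 2 + 1 + 4 + 2 + 7) / 6 = 22/6 = 3.6667
  mean(X_2) = (3 + 6 + 5 + 6 + 3 + 6) / 6 = 29/6 = 4.8333
  x̄ = (3.6667, 4.8333),  deviation x̄ - mu_0 = (3.6667, 4.8333) - (6, 3) = (-2.3333, 1.8333).

Step 2 — sample covariance matrix, S[i,j] = (1/(n-1)) · Σ_k (x_{k,i} - mean_i) · (x_{k,j} - mean_j), divisor n-1 = 5:
  S[X_1,X_1] = ((2.3333)·(2.3333) + (-1.6667)·(-1.6667) + (-2.6667)·(-2.6667) + (0.3333)·(0.3333) + (-1.6667)·(-1.6667) + (3.3333)·(3.3333)) / 5 = 29.3333/5 = 5.8667
  S[X_1,X_2] = ((2.3333)·(-1.8333) + (-1.6667)·(1.1667) + (-2.6667)·(0.1667) + (0.3333)·(1.1667) + (-1.6667)·(-1.8333) + (3.3333)·(1.1667)) / 5 = 0.6667/5 = 0.1333
  S[X_2,X_2] = ((-1.8333)·(-1.8333) + (1.1667)·(1.1667) + (0.1667)·(0.1667) + (1.1667)·(1.1667) + (-1.8333)·(-1.8333) + (1.1667)·(1.1667)) / 5 = 10.8333/5 = 2.1667
  S = [[5.8667, 0.1333],
 [0.1333, 2.1667]].

Step 3 — invert S. det(S) = 5.8667·2.1667 - (0.1333)² = 12.6933.
  S^{-1} = (1/det) · [[d, -b], [-b, a]] = [[0.1707, -0.0105],
 [-0.0105, 0.4622]].

Step 4 — quadratic form (x̄ - mu_0)^T · S^{-1} · (x̄ - mu_0):
  S^{-1} · (x̄ - mu_0) = (-0.4175, 0.8718),
  (x̄ - mu_0)^T · [...] = (-2.3333)·(-0.4175) + (1.8333)·(0.8718) = 2.5727.

Step 5 — scale by n: T² = 6 · 2.5727 = 15.4359.

T² ≈ 15.4359


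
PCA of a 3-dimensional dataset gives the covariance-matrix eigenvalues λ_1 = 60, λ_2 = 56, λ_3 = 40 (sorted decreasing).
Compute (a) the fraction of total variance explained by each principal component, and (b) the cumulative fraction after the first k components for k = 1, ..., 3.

Step 1 — total variance = trace(Sigma) = Σ λ_i = 60 + 56 + 40 = 156.

Step 2 — fraction explained by component i = λ_i / Σ λ:
  PC1: 60/156 = 0.3846
  PC2: 56/156 = 0.359
  PC3: 40/156 = 0.2564

Step 3 — cumulative fraction after k components = (λ_1 + ... + λ_k) / Σ λ:
  k = 1: 60/156 = 0.3846
  k = 2: (60 + 56)/156 = 116/156 = 0.7436
  k = 3: (60 + 56 + 40)/156 = 156/156 = 1

Summary (fraction, with percent):

explained: PC1 0.3846 (38.46%), PC2 0.359 (35.9%), PC3 0.2564 (25.64%);  cumulative: 0.3846, 0.7436, 1


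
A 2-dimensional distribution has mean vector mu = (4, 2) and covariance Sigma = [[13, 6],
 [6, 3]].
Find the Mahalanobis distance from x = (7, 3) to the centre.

Step 1 — centre the observation: (x - mu) = (3, 1).

Step 2 — invert Sigma. det(Sigma) = 13·3 - (6)² = 3.
  Sigma^{-1} = (1/det) · [[d, -b], [-b, a]] = [[1, -2],
 [-2, 4.3333]].

Step 3 — form the quadratic (x - mu)^T · Sigma^{-1} · (x - mu):
  Sigma^{-1} · (x - mu) = (1, -1.6667).
  (x - mu)^T · [Sigma^{-1} · (x - mu)] = (3)·(1) + (1)·(-1.6667) = 1.3333.

Step 4 — take square root: d = √(1.3333) ≈ 1.1547.

d(x, mu) = √(1.3333) ≈ 1.1547


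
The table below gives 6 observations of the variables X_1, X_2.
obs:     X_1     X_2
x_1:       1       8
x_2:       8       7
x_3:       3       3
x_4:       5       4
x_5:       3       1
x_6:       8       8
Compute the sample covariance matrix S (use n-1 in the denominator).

Step 1 — column means:
  mean(X_1) = (1 + 8 + 3 + 5 + 3 + 8) / 6 = 28/6 = 4.6667
  mean(X_2) = (8 + 7 + 3 + 4 + 1 + 8) / 6 = 31/6 = 5.1667

Step 2 — sample covariance S[i,j] = (1/(n-1)) · Σ_k (x_{k,i} - mean_i) · (x_{k,j} - mean_j), with n-1 = 5.
  S[X_1,X_1] = ((-3.6667)·(-3.6667) + (3.3333)·(3.3333) + (-1.6667)·(-1.6667) + (0.3333)·(0.3333) + (-1.6667)·(-1.6667) + (3.3333)·(3.3333)) / 5 = 41.3333/5 = 8.2667
  S[X_1,X_2] = ((-3.6667)·(2.8333) + (3.3333)·(1.8333) + (-1.6667)·(-2.1667) + (0.3333)·(-1.1667) + (-1.6667)·(-4.1667) + (3.3333)·(2.8333)) / 5 = 15.3333/5 = 3.0667
  S[X_2,X_2] = ((2.8333)·(2.8333) + (1.8333)·(1.8333) + (-2.1667)·(-2.1667) + (-1.1667)·(-1.1667) + (-4.1667)·(-4.1667) + (2.8333)·(2.8333)) / 5 = 42.8333/5 = 8.5667

S is symmetric (S[j,i] = S[i,j]). Assembling:

S = [[8.2667, 3.0667],
 [3.0667, 8.5667]]


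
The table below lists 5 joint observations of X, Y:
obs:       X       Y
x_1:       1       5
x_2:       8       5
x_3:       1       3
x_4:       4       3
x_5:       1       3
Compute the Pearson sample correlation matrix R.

Step 1 — column means:
  mean(X) = (1 + 8 + 1 + 4 + 1) / 5 = 15/5 = 3
  mean(Y) = (5 + 5 + 3 + 3 + 3) / 5 = 19/5 = 3.8

Step 2 — sample variances and covariances s[i,j] = (1/(n-1)) · Σ_k (x_{k,i} - mean_i) · (x_{k,j} - mean_j), with n-1 = 4:
  s[X,X] = ((-2)·(-2) + (5)·(5) + (-2)·(-2) + (1)·(1) + (-2)·(-2)) / 4 = 38/4 = 9.5
  s[X,Y] = ((-2)·(1.2) + (5)·(1.2) + (-2)·(-0.8) + (1)·(-0.8) + (-2)·(-0.8)) / 4 = 6/4 = 1.5
  s[Y,Y] = ((1.2)·(1.2) + (1.2)·(1.2) + (-0.8)·(-0.8) + (-0.8)·(-0.8) + (-0.8)·(-0.8)) / 4 = 4.8/4 = 1.2
  Sample standard deviations s_i = √(s[i,i]):
  s(X) = √(9.5) = 3.0822
  s(Y) = √(1.2) = 1.0954

Step 3 — r_{ij} = s_{ij} / (s_i · s_j):
  r[X,X] = 1 (diagonal).
  r[X,Y] = 1.5 / (3.0822 · 1.0954) = 1.5 / 3.3764 = 0.4443
  r[Y,Y] = 1 (diagonal).

R is symmetric with unit diagonal. Assembling:

R = [[1, 0.4443],
 [0.4443, 1]]


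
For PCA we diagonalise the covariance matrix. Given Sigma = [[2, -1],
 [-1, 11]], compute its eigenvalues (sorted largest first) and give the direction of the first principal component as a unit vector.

Step 1 — characteristic polynomial of 2×2 Sigma:
  det(Sigma - λI) = λ² - trace · λ + det = 0.
  trace = 2 + 11 = 13, det = 2·11 - (-1)² = 21.
Step 2 — discriminant:
  Δ = trace² - 4·det = 169 - 84 = 85.
Step 3 — eigenvalues:
  λ = (trace ± √Δ)/2 = (13 ± 9.2195)/2,
  λ_1 = 11.1098,  λ_2 = 1.8902.

Step 4 — unit eigenvector for λ_1: solve (Sigma - λ_1 I)v = 0. First row:
  (2 - 11.1098)·v_x + (-1)·v_y = 0, i.e. (-9.1098)·v_x + (-1)·v_y = 0,
  so v ∝ (b, λ_1 - a) = (-1, 9.1098); multiply by -1 so the first entry is positive: u = (1, -9.1098).
  ||u|| = √((1)² + (-9.1098)²) = √(83.988) ≈ 9.1645,
  v_1 = u/||u|| ≈ (0.1091, -0.994) (||v_1|| = 1).

λ_1 = 11.1098,  λ_2 = 1.8902;  v_1 ≈ (0.1091, -0.994)


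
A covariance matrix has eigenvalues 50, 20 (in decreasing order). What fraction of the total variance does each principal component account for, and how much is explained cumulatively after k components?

Step 1 — total variance = trace(Sigma) = Σ λ_i = 50 + 20 = 70.

Step 2 — fraction explained by component i = λ_i / Σ λ:
  PC1: 50/70 = 0.7143
  PC2: 20/70 = 0.2857

Step 3 — cumulative fraction after k components = (λ_1 + ... + λ_k) / Σ λ:
  k = 1: 50/70 = 0.7143
  k = 2: (50 + 20)/70 = 70/70 = 1

Summary (fraction, with percent):

explained: PC1 0.7143 (71.43%), PC2 0.2857 (28.57%);  cumulative: 0.7143, 1


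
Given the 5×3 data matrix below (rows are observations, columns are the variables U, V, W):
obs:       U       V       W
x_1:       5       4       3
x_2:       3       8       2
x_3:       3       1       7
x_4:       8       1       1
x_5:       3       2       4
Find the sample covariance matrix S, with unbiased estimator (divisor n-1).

Step 1 — column means:
  mean(U) = (5 + 3 + 3 + 8 + 3) / 5 = 22/5 = 4.4
  mean(V) = (4 + 8 + 1 + 1 + 2) / 5 = 16/5 = 3.2
  mean(W) = (3 + 2 + 7 + 1 + 4) / 5 = 17/5 = 3.4

Step 2 — sample covariance S[i,j] = (1/(n-1)) · Σ_k (x_{k,i} - mean_i) · (x_{k,j} - mean_j), with n-1 = 4.
  S[U,U] = ((0.6)·(0.6) + (-1.4)·(-1.4) + (-1.4)·(-1.4) + (3.6)·(3.6) + (-1.4)·(-1.4)) / 4 = 19.2/4 = 4.8
  S[U,V] = ((0.6)·(0.8) + (-1.4)·(4.8) + (-1.4)·(-2.2) + (3.6)·(-2.2) + (-1.4)·(-1.2)) / 4 = -9.4/4 = -2.35
  S[U,W] = ((0.6)·(-0.4) + (-1.4)·(-1.4) + (-1.4)·(3.6) + (3.6)·(-2.4) + (-1.4)·(0.6)) / 4 = -12.8/4 = -3.2
  S[V,V] = ((0.8)·(0.8) + (4.8)·(4.8) + (-2.2)·(-2.2) + (-2.2)·(-2.2) + (-1.2)·(-1.2)) / 4 = 34.8/4 = 8.7
  S[V,W] = ((0.8)·(-0.4) + (4.8)·(-1.4) + (-2.2)·(3.6) + (-2.2)·(-2.4) + (-1.2)·(0.6)) / 4 = -10.4/4 = -2.6
  S[W,W] = ((-0.4)·(-0.4) + (-1.4)·(-1.4) + (3.6)·(3.6) + (-2.4)·(-2.4) + (0.6)·(0.6)) / 4 = 21.2/4 = 5.3

S is symmetric (S[j,i] = S[i,j]). Assembling:

S = [[4.8, -2.35, -3.2],
 [-2.35, 8.7, -2.6],
 [-3.2, -2.6, 5.3]]


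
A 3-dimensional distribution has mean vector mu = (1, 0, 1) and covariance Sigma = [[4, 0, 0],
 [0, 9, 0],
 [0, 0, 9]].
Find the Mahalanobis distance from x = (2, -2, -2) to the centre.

Step 1 — centre the observation: (x - mu) = (1, -2, -3).

Step 2 — invert Sigma (cofactor / det for 3×3, or solve directly):
  Sigma^{-1} = [[0.25, 0, 0],
 [0, 0.1111, 0],
 [0, 0, 0.1111]].

Step 3 — form the quadratic (x - mu)^T · Sigma^{-1} · (x - mu):
  Sigma^{-1} · (x - mu) = (0.25, -0.2222, -0.3333).
  (x - mu)^T · [Sigma^{-1} · (x - mu)] = (1)·(0.25) + (-2)·(-0.2222) + (-3)·(-0.3333) = 1.6944.

Step 4 — take square root: d = √(1.6944) ≈ 1.3017.

d(x, mu) = √(1.6944) ≈ 1.3017


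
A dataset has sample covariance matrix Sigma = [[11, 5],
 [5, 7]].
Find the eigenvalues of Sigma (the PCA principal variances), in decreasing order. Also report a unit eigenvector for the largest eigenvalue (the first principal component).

Step 1 — characteristic polynomial of 2×2 Sigma:
  det(Sigma - λI) = λ² - trace · λ + det = 0.
  trace = 11 + 7 = 18, det = 11·7 - (5)² = 52.
Step 2 — discriminant:
  Δ = trace² - 4·det = 324 - 208 = 116.
Step 3 — eigenvalues:
  λ = (trace ± √Δ)/2 = (18 ± 10.7703)/2,
  λ_1 = 14.3852,  λ_2 = 3.6148.

Step 4 — unit eigenvector for λ_1: solve (Sigma - λ_1 I)v = 0. First row:
  (11 - 14.3852)·v_x + (5)·v_y = 0, i.e. (-3.3852)·v_x + (5)·v_y = 0,
  so v ∝ (b, λ_1 - a) = (5, 3.3852) = u.
  ||u|| = √((5)² + (3.3852)²) = √(36.4593) ≈ 6.0382,
  v_1 = u/||u|| ≈ (0.8281, 0.5606) (||v_1|| = 1).

λ_1 = 14.3852,  λ_2 = 3.6148;  v_1 ≈ (0.8281, 0.5606)


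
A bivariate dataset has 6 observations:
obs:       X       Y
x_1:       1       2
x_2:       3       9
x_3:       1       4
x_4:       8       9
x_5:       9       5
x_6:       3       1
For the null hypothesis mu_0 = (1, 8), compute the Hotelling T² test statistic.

Step 1 — sample mean vector:
  mean(X) = (1 + 3 + 1 + 8 + 9 + 3) / 6 = 25/6 = 4.1667
  mean(Y) = (2 + 9 + 4 + 9 + 5 + 1) / 6 = 30/6 = 5
  x̄ = (4.1667, 5),  deviation x̄ - mu_0 = (4.1667, 5) - (1, 8) = (3.1667, -3).

Step 2 — sample covariance matrix, S[i,j] = (1/(n-1)) · Σ_k (x_{k,i} - mean_i) · (x_{k,j} - mean_j), divisor n-1 = 5:
  S[X,X] = ((-3.1667)·(-3.1667) + (-1.1667)·(-1.1667) + (-3.1667)·(-3.1667) + (3.8333)·(3.8333) + (4.8333)·(4.8333) + (-1.1667)·(-1.1667)) / 5 = 60.8333/5 = 12.1667
  S[X,Y] = ((-3.1667)·(-3) + (-1.1667)·(4) + (-3.1667)·(-1) + (3.8333)·(4) + (4.8333)·(0) + (-1.1667)·(-4)) / 5 = 28/5 = 5.6
  S[Y,Y] = ((-3)·(-3) + (4)·(4) + (-1)·(-1) + (4)·(4) + (0)·(0) + (-4)·(-4)) / 5 = 58/5 = 11.6
  S = [[12.1667, 5.6],
 [5.6, 11.6]].

Step 3 — invert S. det(S) = 12.1667·11.6 - (5.6)² = 109.7733.
  S^{-1} = (1/det) · [[d, -b], [-b, a]] = [[0.1057, -0.051],
 [-0.051, 0.1108]].

Step 4 — quadratic form (x̄ - mu_0)^T · S^{-1} · (x̄ - mu_0):
  S^{-1} · (x̄ - mu_0) = (0.4877, -0.494),
  (x̄ - mu_0)^T · [...] = (3.1667)·(0.4877) + (-3)·(-0.494) = 3.0264.

Step 5 — scale by n: T² = 6 · 3.0264 = 18.1586.

T² ≈ 18.1586


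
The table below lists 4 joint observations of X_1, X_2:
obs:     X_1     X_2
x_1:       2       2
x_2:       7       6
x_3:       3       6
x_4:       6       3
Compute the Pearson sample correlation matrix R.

Step 1 — column means:
  mean(X_1) = (2 + 7 + 3 + 6) / 4 = 18/4 = 4.5
  mean(X_2) = (2 + 6 + 6 + 3) / 4 = 17/4 = 4.25

Step 2 — sample variances and covariances s[i,j] = (1/(n-1)) · Σ_k (x_{k,i} - mean_i) · (x_{k,j} - mean_j), with n-1 = 3:
  s[X_1,X_1] = ((-2.5)·(-2.5) + (2.5)·(2.5) + (-1.5)·(-1.5) + (1.5)·(1.5)) / 3 = 17/3 = 5.6667
  s[X_1,X_2] = ((-2.5)·(-2.25) + (2.5)·(1.75) + (-1.5)·(1.75) + (1.5)·(-1.25)) / 3 = 5.5/3 = 1.8333
  s[X_2,X_2] = ((-2.25)·(-2.25) + (1.75)·(1.75) + (1.75)·(1.75) + (-1.25)·(-1.25)) / 3 = 12.75/3 = 4.25
  Sample standard deviations s_i = √(s[i,i]):
  s(X_1) = √(5.6667) = 2.3805
  s(X_2) = √(4.25) = 2.0616

Step 3 — r_{ij} = s_{ij} / (s_i · s_j):
  r[X_1,X_1] = 1 (diagonal).
  r[X_1,X_2] = 1.8333 / (2.3805 · 2.0616) = 1.8333 / 4.9075 = 0.3736
  r[X_2,X_2] = 1 (diagonal).

R is symmetric with unit diagonal. Assembling:

R = [[1, 0.3736],
 [0.3736, 1]]


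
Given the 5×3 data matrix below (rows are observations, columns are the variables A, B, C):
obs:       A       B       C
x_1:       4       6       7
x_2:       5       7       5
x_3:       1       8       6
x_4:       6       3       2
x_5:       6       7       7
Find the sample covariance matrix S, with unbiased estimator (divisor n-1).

Step 1 — column means:
  mean(A) = (4 + 5 + 1 + 6 + 6) / 5 = 22/5 = 4.4
  mean(B) = (6 + 7 + 8 + 3 + 7) / 5 = 31/5 = 6.2
  mean(C) = (7 + 5 + 6 + 2 + 7) / 5 = 27/5 = 5.4

Step 2 — sample covariance S[i,j] = (1/(n-1)) · Σ_k (x_{k,i} - mean_i) · (x_{k,j} - mean_j), with n-1 = 4.
  S[A,A] = ((-0.4)·(-0.4) + (0.6)·(0.6) + (-3.4)·(-3.4) + (1.6)·(1.6) + (1.6)·(1.6)) / 4 = 17.2/4 = 4.3
  S[A,B] = ((-0.4)·(-0.2) + (0.6)·(0.8) + (-3.4)·(1.8) + (1.6)·(-3.2) + (1.6)·(0.8)) / 4 = -9.4/4 = -2.35
  S[A,C] = ((-0.4)·(1.6) + (0.6)·(-0.4) + (-3.4)·(0.6) + (1.6)·(-3.4) + (1.6)·(1.6)) / 4 = -5.8/4 = -1.45
  S[B,B] = ((-0.2)·(-0.2) + (0.8)·(0.8) + (1.8)·(1.8) + (-3.2)·(-3.2) + (0.8)·(0.8)) / 4 = 14.8/4 = 3.7
  S[B,C] = ((-0.2)·(1.6) + (0.8)·(-0.4) + (1.8)·(0.6) + (-3.2)·(-3.4) + (0.8)·(1.6)) / 4 = 12.6/4 = 3.15
  S[C,C] = ((1.6)·(1.6) + (-0.4)·(-0.4) + (0.6)·(0.6) + (-3.4)·(-3.4) + (1.6)·(1.6)) / 4 = 17.2/4 = 4.3

S is symmetric (S[j,i] = S[i,j]). Assembling:

S = [[4.3, -2.35, -1.45],
 [-2.35, 3.7, 3.15],
 [-1.45, 3.15, 4.3]]


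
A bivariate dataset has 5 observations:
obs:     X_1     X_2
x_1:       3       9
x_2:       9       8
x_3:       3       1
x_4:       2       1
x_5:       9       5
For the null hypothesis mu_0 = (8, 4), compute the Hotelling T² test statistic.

Step 1 — sample mean vector:
  mean(X_1) = (3 + 9 + 3 + 2 + 9) / 5 = 26/5 = 5.2
  mean(X_2) = (9 + 8 + 1 + 1 + 5) / 5 = 24/5 = 4.8
  x̄ = (5.2, 4.8),  deviation x̄ - mu_0 = (5.2, 4.8) - (8, 4) = (-2.8, 0.8).

Step 2 — sample covariance matrix, S[i,j] = (1/(n-1)) · Σ_k (x_{k,i} - mean_i) · (x_{k,j} - mean_j), divisor n-1 = 4:
  S[X_1,X_1] = ((-2.2)·(-2.2) + (3.8)·(3.8) + (-2.2)·(-2.2) + (-3.2)·(-3.2) + (3.8)·(3.8)) / 4 = 48.8/4 = 12.2
  S[X_1,X_2] = ((-2.2)·(4.2) + (3.8)·(3.2) + (-2.2)·(-3.8) + (-3.2)·(-3.8) + (3.8)·(0.2)) / 4 = 24.2/4 = 6.05
  S[X_2,X_2] = ((4.2)·(4.2) + (3.2)·(3.2) + (-3.8)·(-3.8) + (-3.8)·(-3.8) + (0.2)·(0.2)) / 4 = 56.8/4 = 14.2
  S = [[12.2, 6.05],
 [6.05, 14.2]].

Step 3 — invert S. det(S) = 12.2·14.2 - (6.05)² = 136.6375.
  S^{-1} = (1/det) · [[d, -b], [-b, a]] = [[0.1039, -0.0443],
 [-0.0443, 0.0893]].

Step 4 — quadratic form (x̄ - mu_0)^T · S^{-1} · (x̄ - mu_0):
  S^{-1} · (x̄ - mu_0) = (-0.3264, 0.1954),
  (x̄ - mu_0)^T · [...] = (-2.8)·(-0.3264) + (0.8)·(0.1954) = 1.0703.

Step 5 — scale by n: T² = 5 · 1.0703 = 5.3514.

T² ≈ 5.3514


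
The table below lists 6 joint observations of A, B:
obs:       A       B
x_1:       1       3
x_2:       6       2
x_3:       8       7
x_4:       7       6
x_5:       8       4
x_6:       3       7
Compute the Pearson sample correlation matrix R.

Step 1 — column means:
  mean(A) = (1 + 6 + 8 + 7 + 8 + 3) / 6 = 33/6 = 5.5
  mean(B) = (3 + 2 + 7 + 6 + 4 + 7) / 6 = 29/6 = 4.8333

Step 2 — sample variances and covariances s[i,j] = (1/(n-1)) · Σ_k (x_{k,i} - mean_i) · (x_{k,j} - mean_j), with n-1 = 5:
  s[A,A] = ((-4.5)·(-4.5) + (0.5)·(0.5) + (2.5)·(2.5) + (1.5)·(1.5) + (2.5)·(2.5) + (-2.5)·(-2.5)) / 5 = 41.5/5 = 8.3
  s[A,B] = ((-4.5)·(-1.8333) + (0.5)·(-2.8333) + (2.5)·(2.1667) + (1.5)·(1.1667) + (2.5)·(-0.8333) + (-2.5)·(2.1667)) / 5 = 6.5/5 = 1.3
  s[B,B] = ((-1.8333)·(-1.8333) + (-2.8333)·(-2.8333) + (2.1667)·(2.1667) + (1.1667)·(1.1667) + (-0.8333)·(-0.8333) + (2.1667)·(2.1667)) / 5 = 22.8333/5 = 4.5667
  Sample standard deviations s_i = √(s[i,i]):
  s(A) = √(8.3) = 2.881
  s(B) = √(4.5667) = 2.137

Step 3 — r_{ij} = s_{ij} / (s_i · s_j):
  r[A,A] = 1 (diagonal).
  r[A,B] = 1.3 / (2.881 · 2.137) = 1.3 / 6.1566 = 0.2112
  r[B,B] = 1 (diagonal).

R is symmetric with unit diagonal. Assembling:

R = [[1, 0.2112],
 [0.2112, 1]]


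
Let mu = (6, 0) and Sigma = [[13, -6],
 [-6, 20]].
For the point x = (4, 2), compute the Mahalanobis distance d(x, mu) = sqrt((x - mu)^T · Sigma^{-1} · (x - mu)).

Step 1 — centre the observation: (x - mu) = (-2, 2).

Step 2 — invert Sigma. det(Sigma) = 13·20 - (-6)² = 224.
  Sigma^{-1} = (1/det) · [[d, -b], [-b, a]] = [[0.0893, 0.0268],
 [0.0268, 0.058]].

Step 3 — form the quadratic (x - mu)^T · Sigma^{-1} · (x - mu):
  Sigma^{-1} · (x - mu) = (-0.125, 0.0625).
  (x - mu)^T · [Sigma^{-1} · (x - mu)] = (-2)·(-0.125) + (2)·(0.0625) = 0.375.

Step 4 — take square root: d = √(0.375) ≈ 0.6124.

d(x, mu) = √(0.375) ≈ 0.6124


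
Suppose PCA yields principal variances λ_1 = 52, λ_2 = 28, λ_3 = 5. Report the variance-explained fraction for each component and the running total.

Step 1 — total variance = trace(Sigma) = Σ λ_i = 52 + 28 + 5 = 85.

Step 2 — fraction explained by component i = λ_i / Σ λ:
  PC1: 52/85 = 0.6118
  PC2: 28/85 = 0.3294
  PC3: 5/85 = 0.0588

Step 3 — cumulative fraction after k components = (λ_1 + ... + λ_k) / Σ λ:
  k = 1: 52/85 = 0.6118
  k = 2: (52 + 28)/85 = 80/85 = 0.9412
  k = 3: (52 + 28 + 5)/85 = 85/85 = 1

Summary (fraction, with percent):

explained: PC1 0.6118 (61.18%), PC2 0.3294 (32.94%), PC3 0.0588 (5.88%);  cumulative: 0.6118, 0.9412, 1


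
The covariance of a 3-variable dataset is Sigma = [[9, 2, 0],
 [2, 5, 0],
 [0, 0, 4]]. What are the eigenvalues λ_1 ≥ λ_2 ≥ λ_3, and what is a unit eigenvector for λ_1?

Step 1 — characteristic polynomial p(λ) = det(λI - Sigma) = λ³ - tr·λ² + c_1·λ - det, where tr = trace, c_1 = sum of the principal 2×2 minors, det = det(Sigma):
  tr = 9 + 5 + 4 = 18,
  c_1 = (9·5 - (2)²) + (9·4 - (0)²) + (5·4 - (0)²) = 41 + 36 + 20 = 97,
  det = 9·(5·4 - (0)²) - (2)·((2)·4 - (0)·(0)) + (0)·((2)·(0) - 5·(0)) = 9·(20) - (2)·(8) + (0)·(0) = 164.
  So p(λ) = λ³ - 18λ² + 97λ - 164.
Step 2 — look for an integer root (rational root theorem: any rational root is an integer divisor of 164). Testing λ = 4:
  p(4) = 64 - 288 + 388 - 164 = 0  ✓
  Dividing out (λ - 4): p(λ) = (λ - 4)(λ² - 14λ + 41).
Step 3 — remaining eigenvalues from the quadratic λ² - 14λ + 41 = 0:
  Δ = 14² - 4·41 = 196 - 164 = 32,  λ = (14 ± √32)/2 = (14 ± 5.6569)/2 ≈ 9.8284 or 4.1716.
  Sorted: λ_1 = 9.8284,  λ_2 = 4.1716,  λ_3 = 4  (check: sum = 18 = tr ✓).

Step 4 — unit eigenvector for λ_1 ≈ 9.8284: v spans the null space of (Sigma - λ_1 I), whose rows are
  r_1 = (-0.8284, 2, 0),  r_2 = (2, -4.8284, 0),  r_3 = (0, 0, -5.8284).
  v is orthogonal to every row, so take v ∝ r_1 × r_3 = ((2)·(-5.8284) - (0)·(0), (0)·(0) - (-0.8284)·(-5.8284), (-0.8284)·(0) - (2)·(0)) ≈ (-11.6569, -4.8284, 0).
  Rescale (multiply by -1 so the first nonzero entry is positive): u = (11.6569, 4.8284, 0).
  ||u|| = √((11.6569)² + (4.8284)² + (0)²) = √(159.196) ≈ 12.6173,  v_1 = u/||u|| ≈ (0.9239, 0.3827, 0) (||v_1|| = 1).

λ_1 = 9.8284,  λ_2 = 4.1716,  λ_3 = 4;  v_1 ≈ (0.9239, 0.3827, 0)


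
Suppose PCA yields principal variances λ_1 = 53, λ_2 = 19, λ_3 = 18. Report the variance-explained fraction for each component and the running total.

Step 1 — total variance = trace(Sigma) = Σ λ_i = 53 + 19 + 18 = 90.

Step 2 — fraction explained by component i = λ_i / Σ λ:
  PC1: 53/90 = 0.5889
  PC2: 19/90 = 0.2111
  PC3: 18/90 = 0.2

Step 3 — cumulative fraction after k components = (λ_1 + ... + λ_k) / Σ λ:
  k = 1: 53/90 = 0.5889
  k = 2: (53 + 19)/90 = 72/90 = 0.8
  k = 3: (53 + 19 + 18)/90 = 90/90 = 1

Summary (fraction, with percent):

explained: PC1 0.5889 (58.89%), PC2 0.2111 (21.11%), PC3 0.2 (20%);  cumulative: 0.5889, 0.8, 1


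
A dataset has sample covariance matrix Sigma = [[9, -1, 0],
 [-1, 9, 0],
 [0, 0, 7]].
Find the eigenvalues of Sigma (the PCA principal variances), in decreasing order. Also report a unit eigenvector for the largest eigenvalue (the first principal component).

Step 1 — characteristic polynomial p(λ) = det(λI - Sigma) = λ³ - tr·λ² + c_1·λ - det, where tr = trace, c_1 = sum of the principal 2×2 minors, det = det(Sigma):
  tr = 9 + 9 + 7 = 25,
  c_1 = (9·9 - (-1)²) + (9·7 - (0)²) + (9·7 - (0)²) = 80 + 63 + 63 = 206,
  det = 9·(9·7 - (0)²) - (-1)·((-1)·7 - (0)·(0)) + (0)·((-1)·(0) - 9·(0)) = 9·(63) - (-1)·(-7) + (0)·(0) = 560.
  So p(λ) = λ³ - 25λ² + 206λ - 560.
Step 2 — look for an integer root (rational root theorem: any rational root is an integer divisor of 560). Testing λ = 7:
  p(7) = 343 - 1225 + 1442 - 560 = 0  ✓
  Dividing out (λ - 7): p(λ) = (λ - 7)(λ² - 18λ + 80).
Step 3 — remaining eigenvalues from the quadratic λ² - 18λ + 80 = 0:
  Δ = 18² - 4·80 = 324 - 320 = 4,  λ = (18 ± √4)/2 = (18 ± 2)/2 = 10 or 8.
  Sorted: λ_1 = 10,  λ_2 = 8,  λ_3 = 7  (check: sum = 25 = tr ✓).

Step 4 — unit eigenvector for λ_1 = 10: v spans the null space of (Sigma - λ_1 I), whose rows are
  r_1 = (-1, -1, 0),  r_2 = (-1, -1, 0),  r_3 = (0, 0, -3).
  v is orthogonal to every row, so take v ∝ r_1 × r_3 = ((-1)·(-3) - (0)·(0), (0)·(0) - (-1)·(-3), (-1)·(0) - (-1)·(0)) = (3, -3, 0).
  Rescale (divide by 3): u = (1, -1, 0).
  ||u|| = √((1)² + (-1)² + (0)²) = √(2) ≈ 1.4142,  v_1 = u/||u|| ≈ (0.7071, -0.7071, 0) (||v_1|| = 1).

λ_1 = 10,  λ_2 = 8,  λ_3 = 7;  v_1 ≈ (0.7071, -0.7071, 0)
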